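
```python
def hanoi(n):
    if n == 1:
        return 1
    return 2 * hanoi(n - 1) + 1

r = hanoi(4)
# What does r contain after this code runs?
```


hanoi(4)
= 2 * hanoi(3) + 1
= 2 * (2 * hanoi(2) + 1) + 1
= 2 * (2 * (2 * hanoi(1) + 1) + 1) + 1
Now compute bottom-up:
hanoi(1) = 1
hanoi(2) = 2 * 1 + 1 = 3
hanoi(3) = 2 * 3 + 1 = 7
hanoi(4) = 2 * 7 + 1 = 15
= 15


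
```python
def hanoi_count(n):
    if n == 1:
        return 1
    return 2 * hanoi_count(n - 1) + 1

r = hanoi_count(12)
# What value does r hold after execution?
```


hanoi_count(12)
= 2 * hanoi_count(11) + 1
= 2 * (2 * hanoi_count(10) + 1) + 1
= 2 * (2 * (2 * hanoi_count(9) + 1) + 1) + 1
= 2 * (2 * (2 * (2 * hanoi_count(8) + 1) + 1) + 1) + 1
= 2 * (2 * (2 * (2 * (2 * hanoi_count(7) + 1) + 1) + 1) + 1) + 1
= 2 * (2 * (2 * (2 * (2 * (2 * hanoi_count(6) + 1) + 1) + 1) + 1) + 1) + 1
= 2 * (2 * (2 * (2 * (2 * (2 * (2 * hanoi_count(5) + 1) + 1) + 1) + 1) + 1) + 1) + 1
= 2 * (2 * (2 * (2 * (2 * (2 * (2 * (2 * hanoi_count(4) + 1) + 1) + 1) + 1) + 1) + 1) + 1) + 1
= 2 * (2 * (2 * (2 * (2 * (2 * (2 * (2 * (2 * hanoi_count(3) + 1) + 1) + 1) + 1) + 1) + 1) + 1) + 1) + 1
= 2 * (2 * (2 * (2 * (2 * (2 * (2 * (2 * (2 * (2 * hanoi_count(2) + 1) + 1) + 1) + 1) + 1) + 1) + 1) + 1) + 1) + 1
= 2 * (2 * (2 * (2 * (2 * (2 * (2 * (2 * (2 * (2 * (2 * hanoi_count(1) + 1) + 1) + 1) + 1) + 1) + 1) + 1) + 1) + 1) + 1) + 1
Now compute bottom-up:
hanoi_count(1) = 1
hanoi_count(2) = 2 * 1 + 1 = 3
hanoi_count(3) = 2 * 3 + 1 = 7
hanoi_count(4) = 2 * 7 + 1 = 15
hanoi_count(5) = 2 * 15 + 1 = 31
hanoi_count(6) = 2 * 31 + 1 = 63
hanoi_count(7) = 2 * 63 + 1 = 127
hanoi_count(8) = 2 * 127 + 1 = 255
hanoi_count(9) = 2 * 255 + 1 = 511
hanoi_count(10) = 2 * 511 + 1 = 1023
hanoi_count(11) = 2 * 1023 + 1 = 2047
hanoi_count(12) = 2 * 2047 + 1 = 4095
= 4095


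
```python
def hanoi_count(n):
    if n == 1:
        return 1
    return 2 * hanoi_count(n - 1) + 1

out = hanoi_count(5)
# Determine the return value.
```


hanoi_count(5)
= 2 * hanoi_count(4) + 1
= 2 * (2 * hanoi_count(3) + 1) + 1
= 2 * (2 * (2 * hanoi_count(2) + 1) + 1) + 1
= 2 * (2 * (2 * (2 * hanoi_count(1) + 1) + 1) + 1) + 1
Now compute bottom-up:
hanoi_count(1) = 1
hanoi_count(2) = 2 * 1 + 1 = 3
hanoi_count(3) = 2 * 3 + 1 = 7
hanoi_count(4) = 2 * 7 + 1 = 15
hanoi_count(5) = 2 * 15 + 1 = 31
= 31


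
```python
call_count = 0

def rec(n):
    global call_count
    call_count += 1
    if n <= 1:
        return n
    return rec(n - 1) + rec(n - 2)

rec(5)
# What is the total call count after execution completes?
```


rec(5) calls rec(4) and rec(3); each non-base call branches into two more.
Let C(k) = total number of calls made by rec(k), including the call to rec(k) itself.
Base cases: C(0) = 1, C(1) = 1
Recurrence: C(k) = 1 + C(k-1) + C(k-2)
  C(2) = 1 + C(1) + C(0) = 1 + 1 + 1 = 3
  C(3) = 1 + C(2) + C(1) = 1 + 3 + 1 = 5
  C(4) = 1 + C(3) + C(2) = 1 + 5 + 3 = 9
  C(5) = 1 + C(4) + C(3) = 1 + 9 + 5 = 15
Total calls = C(5) = 15


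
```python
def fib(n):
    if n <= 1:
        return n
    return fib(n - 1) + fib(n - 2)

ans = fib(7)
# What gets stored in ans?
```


fib(7)
= fib(6) + fib(5)
= (fib(5) + fib(4)) + fib(5)
Computing bottom-up: fib(0)=0, fib(1)=1, fib(2)=1, fib(3)=2, fib(4)=3, fib(5)=5, fib(6)=8, fib(7)=13
= 13


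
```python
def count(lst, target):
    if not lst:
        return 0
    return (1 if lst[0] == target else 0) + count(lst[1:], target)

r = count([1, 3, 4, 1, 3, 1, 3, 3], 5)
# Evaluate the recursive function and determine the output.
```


count([1, 3, 4, 1, 3, 1, 3, 3], 5)
lst[0]=1 != 5: 0 + count([3, 4, 1, 3, 1, 3, 3], 5)
lst[0]=3 != 5: 0 + count([4, 1, 3, 1, 3, 3], 5)
lst[0]=4 != 5: 0 + count([1, 3, 1, 3, 3], 5)
lst[0]=1 != 5: 0 + count([3, 1, 3, 3], 5)
lst[0]=3 != 5: 0 + count([1, 3, 3], 5)
lst[0]=1 != 5: 0 + count([3, 3], 5)
lst[0]=3 != 5: 0 + count([3], 5)
lst[0]=3 != 5: 0 + count([], 5)
= 0


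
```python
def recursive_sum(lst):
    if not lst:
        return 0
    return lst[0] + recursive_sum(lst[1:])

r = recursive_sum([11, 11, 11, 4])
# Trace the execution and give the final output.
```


recursive_sum([11, 11, 11, 4])
= 11 + recursive_sum([11, 11, 4])
= 11 + 11 + recursive_sum([11, 4])
= 11 + 11 + 11 + recursive_sum([4])
= 11 + 11 + 11 + 4 + recursive_sum([])
= 11 + 11 + 11 + 4 + 0
= 37


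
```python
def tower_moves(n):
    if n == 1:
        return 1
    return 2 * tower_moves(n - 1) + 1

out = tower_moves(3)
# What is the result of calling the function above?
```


tower_moves(3)
= 2 * tower_moves(2) + 1
= 2 * (2 * tower_moves(1) + 1) + 1
Now compute bottom-up:
tower_moves(1) = 1
tower_moves(2) = 2 * 1 + 1 = 3
tower_moves(3) = 2 * 3 + 1 = 7
= 7


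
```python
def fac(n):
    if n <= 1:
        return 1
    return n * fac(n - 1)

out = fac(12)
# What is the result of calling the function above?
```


fac(12)
= 12 * fac(11)
= 12 * 11 * fac(10)
= 12 * 11 * 10 * fac(9)
= 12 * 11 * 10 * 9 * fac(8)
= 12 * 11 * 10 * 9 * 8 * fac(7)
= 12 * 11 * 10 * 9 * 8 * 7 * fac(6)
= 12 * 11 * 10 * 9 * 8 * 7 * 6 * fac(5)
= 12 * 11 * 10 * 9 * 8 * 7 * 6 * 5 * fac(4)
= 12 * 11 * 10 * 9 * 8 * 7 * 6 * 5 * 4 * fac(3)
= 12 * 11 * 10 * 9 * 8 * 7 * 6 * 5 * 4 * 3 * fac(2)
= 12 * 11 * 10 * 9 * 8 * 7 * 6 * 5 * 4 * 3 * 2 * fac(1)
= 12 * 11 * 10 * 9 * 8 * 7 * 6 * 5 * 4 * 3 * 2 * 1
= 479001600


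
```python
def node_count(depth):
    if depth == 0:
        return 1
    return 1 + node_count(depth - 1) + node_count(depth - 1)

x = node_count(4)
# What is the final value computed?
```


node_count(4)
= 1 + node_count(3) + node_count(3)
= 1 + 2 * node_count(3)
node_count(k) = 2^(k+1) - 1
node_count(0) = 1
node_count(1) = 3
node_count(2) = 7
node_count(3) = 15
node_count(4) = 31
node_count(4) = 2^5 - 1 = 31


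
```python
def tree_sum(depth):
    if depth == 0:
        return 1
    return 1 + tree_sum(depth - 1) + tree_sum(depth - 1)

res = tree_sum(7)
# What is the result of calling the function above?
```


tree_sum(7)
= 1 + tree_sum(6) + tree_sum(6)
= 1 + 2 * tree_sum(6)
tree_sum(k) = 2^(k+1) - 1
tree_sum(0) = 1
tree_sum(1) = 3
tree_sum(2) = 7
tree_sum(3) = 15
tree_sum(4) = 31
tree_sum(7) = 2^8 - 1 = 255


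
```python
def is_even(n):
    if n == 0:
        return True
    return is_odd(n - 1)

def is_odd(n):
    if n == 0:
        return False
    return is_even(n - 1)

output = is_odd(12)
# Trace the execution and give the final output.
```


is_odd(12)
= is_even(11)
= is_odd(10)
= is_even(9)
= is_odd(8)
= is_even(7)
= is_odd(6)
= is_even(5)
= is_odd(4)
= is_even(3)
= is_odd(2)
= is_even(1)
= is_odd(0)
n == 0: return False
= False


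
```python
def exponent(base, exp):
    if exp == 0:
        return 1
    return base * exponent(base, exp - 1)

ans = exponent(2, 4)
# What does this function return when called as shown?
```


exponent(2, 4)
= 2 * exponent(2, 3)
= 2 * 2 * exponent(2, 2)
= 2 * 2 * 2 * exponent(2, 1)
= 2 * 2 * 2 * 2 * exponent(2, 0)
= 2 * 2 * 2 * 2 * 1
= 16


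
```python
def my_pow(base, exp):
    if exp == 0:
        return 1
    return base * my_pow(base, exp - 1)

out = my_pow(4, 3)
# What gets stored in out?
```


my_pow(4, 3)
= 4 * my_pow(4, 2)
= 4 * 4 * my_pow(4, 1)
= 4 * 4 * 4 * my_pow(4, 0)
= 4 * 4 * 4 * 1
= 64


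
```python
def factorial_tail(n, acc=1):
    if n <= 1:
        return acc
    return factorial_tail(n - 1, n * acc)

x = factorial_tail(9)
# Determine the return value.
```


factorial_tail(9, 1)
= factorial_tail(8, 9 * 1) = factorial_tail(8, 9)
= factorial_tail(7, 8 * 9) = factorial_tail(7, 72)
= factorial_tail(6, 7 * 72) = factorial_tail(6, 504)
= factorial_tail(5, 6 * 504) = factorial_tail(5, 3024)
= factorial_tail(4, 5 * 3024) = factorial_tail(4, 15120)
= factorial_tail(3, 4 * 15120) = factorial_tail(3, 60480)
= factorial_tail(2, 3 * 60480) = factorial_tail(2, 181440)
= factorial_tail(1, 2 * 181440) = factorial_tail(1, 362880)
n <= 1, return acc = 362880


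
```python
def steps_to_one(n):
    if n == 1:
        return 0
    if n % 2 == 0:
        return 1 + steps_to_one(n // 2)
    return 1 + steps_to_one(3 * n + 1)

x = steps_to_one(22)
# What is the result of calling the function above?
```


steps_to_one(22)
22 is even -> steps_to_one(11)
11 is odd -> 3*11+1 = 34 -> steps_to_one(34)
34 is even -> steps_to_one(17)
17 is odd -> 3*17+1 = 52 -> steps_to_one(52)
52 is even -> steps_to_one(26)
26 is even -> steps_to_one(13)
13 is odd -> 3*13+1 = 40 -> steps_to_one(40)
40 is even -> steps_to_one(20)
20 is even -> steps_to_one(10)
10 is even -> steps_to_one(5)
5 is odd -> 3*5+1 = 16 -> steps_to_one(16)
16 is even -> steps_to_one(8)
8 is even -> steps_to_one(4)
4 is even -> steps_to_one(2)
2 is even -> steps_to_one(1)
Reached 1 after 15 steps
= 15


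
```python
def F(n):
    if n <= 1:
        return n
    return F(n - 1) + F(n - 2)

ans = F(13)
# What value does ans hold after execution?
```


F(13)
= F(12) + F(11)
= (F(11) + F(10)) + F(11)
Computing bottom-up: F(0)=0, F(1)=1, F(2)=1, F(3)=2, F(4)=3, F(5)=5, F(6)=8, F(7)=13, F(8)=21, F(9)=34, F(10)=55, F(11)=89, F(12)=144, F(13)=233
= 233


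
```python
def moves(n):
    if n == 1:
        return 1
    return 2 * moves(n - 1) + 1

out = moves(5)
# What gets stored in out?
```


moves(5)
= 2 * moves(4) + 1
= 2 * (2 * moves(3) + 1) + 1
= 2 * (2 * (2 * moves(2) + 1) + 1) + 1
= 2 * (2 * (2 * (2 * moves(1) + 1) + 1) + 1) + 1
Now compute bottom-up:
moves(1) = 1
moves(2) = 2 * 1 + 1 = 3
moves(3) = 2 * 3 + 1 = 7
moves(4) = 2 * 7 + 1 = 15
moves(5) = 2 * 15 + 1 = 31
= 31


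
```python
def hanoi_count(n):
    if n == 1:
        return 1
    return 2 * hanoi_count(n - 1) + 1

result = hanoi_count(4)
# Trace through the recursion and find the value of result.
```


hanoi_count(4)
= 2 * hanoi_count(3) + 1
= 2 * (2 * hanoi_count(2) + 1) + 1
= 2 * (2 * (2 * hanoi_count(1) + 1) + 1) + 1
Now compute bottom-up:
hanoi_count(1) = 1
hanoi_count(2) = 2 * 1 + 1 = 3
hanoi_count(3) = 2 * 3 + 1 = 7
hanoi_count(4) = 2 * 7 + 1 = 15
= 15


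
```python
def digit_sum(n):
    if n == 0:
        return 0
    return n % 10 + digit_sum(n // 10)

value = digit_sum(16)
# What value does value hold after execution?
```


digit_sum(16)
= 6 + digit_sum(1)
= 6 + 1 + digit_sum(0)
= 6 + 1 + 0
= 7


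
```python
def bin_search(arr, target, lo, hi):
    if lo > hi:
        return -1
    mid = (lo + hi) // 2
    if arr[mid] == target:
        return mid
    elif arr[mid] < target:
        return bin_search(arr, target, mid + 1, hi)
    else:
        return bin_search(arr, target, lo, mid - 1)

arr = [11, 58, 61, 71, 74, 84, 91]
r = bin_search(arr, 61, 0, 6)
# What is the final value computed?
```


bin_search(arr, 61, 0, 6)
lo=0, hi=6, mid=3, arr[mid]=71
71 > 61, search left half
lo=0, hi=2, mid=1, arr[mid]=58
58 < 61, search right half
lo=2, hi=2, mid=2, arr[mid]=61
arr[2] == 61, found at index 2
= 2


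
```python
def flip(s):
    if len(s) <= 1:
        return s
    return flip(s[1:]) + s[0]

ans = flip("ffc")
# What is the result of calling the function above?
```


flip("ffc")
= flip("fc") + "f"
= flip("c") + "f" + "f"
= "c" + "f" + "f"
= "cff"


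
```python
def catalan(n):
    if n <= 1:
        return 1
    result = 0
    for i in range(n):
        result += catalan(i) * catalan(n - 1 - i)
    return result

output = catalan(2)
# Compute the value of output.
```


catalan(2)
= sum of catalan(i) * catalan(2-1-i) for i in 0..1
  catalan(0)*catalan(1) = 1*1 = 1
  catalan(1)*catalan(0) = 1*1 = 1
= 1 + 1
= 2


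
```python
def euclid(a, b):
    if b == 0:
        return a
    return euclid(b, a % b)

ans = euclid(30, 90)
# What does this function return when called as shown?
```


euclid(30, 90)
= euclid(90, 30 % 90) = euclid(90, 30)
= euclid(30, 90 % 30) = euclid(30, 0)
b == 0, return a = 30


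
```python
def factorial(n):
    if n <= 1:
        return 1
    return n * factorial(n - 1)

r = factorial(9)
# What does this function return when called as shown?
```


factorial(9)
= 9 * factorial(8)
= 9 * 8 * factorial(7)
= 9 * 8 * 7 * factorial(6)
= 9 * 8 * 7 * 6 * factorial(5)
= 9 * 8 * 7 * 6 * 5 * factorial(4)
= 9 * 8 * 7 * 6 * 5 * 4 * factorial(3)
= 9 * 8 * 7 * 6 * 5 * 4 * 3 * factorial(2)
= 9 * 8 * 7 * 6 * 5 * 4 * 3 * 2 * factorial(1)
= 9 * 8 * 7 * 6 * 5 * 4 * 3 * 2 * 1
= 362880


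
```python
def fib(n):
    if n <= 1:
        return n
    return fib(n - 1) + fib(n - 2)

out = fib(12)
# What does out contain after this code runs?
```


fib(12)
= fib(11) + fib(10)
= (fib(10) + fib(9)) + fib(10)
Computing bottom-up: fib(0)=0, fib(1)=1, fib(2)=1, fib(3)=2, fib(4)=3, fib(5)=5, fib(6)=8, fib(7)=13, fib(8)=21, fib(9)=34, fib(10)=55, fib(11)=89, fib(12)=144
= 144


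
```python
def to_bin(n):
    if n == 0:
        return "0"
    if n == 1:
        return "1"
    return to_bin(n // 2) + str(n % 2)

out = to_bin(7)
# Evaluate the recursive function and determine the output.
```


to_bin(7)
= to_bin(3) + "1"
= to_bin(1) + "1" + "1"
= "1" + "1" + "1"
= "111"


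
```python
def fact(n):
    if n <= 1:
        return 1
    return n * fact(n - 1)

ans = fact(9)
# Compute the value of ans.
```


fact(9)
= 9 * fact(8)
= 9 * 8 * fact(7)
= 9 * 8 * 7 * fact(6)
= 9 * 8 * 7 * 6 * fact(5)
= 9 * 8 * 7 * 6 * 5 * fact(4)
= 9 * 8 * 7 * 6 * 5 * 4 * fact(3)
= 9 * 8 * 7 * 6 * 5 * 4 * 3 * fact(2)
= 9 * 8 * 7 * 6 * 5 * 4 * 3 * 2 * fact(1)
= 9 * 8 * 7 * 6 * 5 * 4 * 3 * 2 * 1
= 362880


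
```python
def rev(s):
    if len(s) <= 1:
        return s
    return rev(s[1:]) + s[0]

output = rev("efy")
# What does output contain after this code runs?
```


rev("efy")
= rev("fy") + "e"
= rev("y") + "f" + "e"
= "y" + "f" + "e"
= "yfe"


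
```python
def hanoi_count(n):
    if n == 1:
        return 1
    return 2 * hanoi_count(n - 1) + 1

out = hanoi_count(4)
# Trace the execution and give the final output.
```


hanoi_count(4)
= 2 * hanoi_count(3) + 1
= 2 * (2 * hanoi_count(2) + 1) + 1
= 2 * (2 * (2 * hanoi_count(1) + 1) + 1) + 1
Now compute bottom-up:
hanoi_count(1) = 1
hanoi_count(2) = 2 * 1 + 1 = 3
hanoi_count(3) = 2 * 3 + 1 = 7
hanoi_count(4) = 2 * 7 + 1 = 15
= 15


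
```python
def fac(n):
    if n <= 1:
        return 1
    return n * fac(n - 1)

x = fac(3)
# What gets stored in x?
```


fac(3)
= 3 * fac(2)
= 3 * 2 * fac(1)
= 3 * 2 * 1
= 6


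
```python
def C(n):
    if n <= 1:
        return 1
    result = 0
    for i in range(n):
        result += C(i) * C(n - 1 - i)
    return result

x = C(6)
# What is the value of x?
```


C(6)
= sum of C(i) * C(6-1-i) for i in 0..5
First compute sub-values bottom-up:
  C(0) = 1, C(1) = 1
  C(2) = 1*1 + 1*1 = 2
  C(3) = 1*2 + 1*1 + 2*1 = 5
  C(4) = 1*5 + 1*2 + 2*1 + 5*1 = 14
  C(5) = 1*14 + 1*5 + 2*2 + 5*1 + 14*1 = 42
Now C(6):
  C(0)*C(5) = 1*42 = 42
  C(1)*C(4) = 1*14 = 14
  C(2)*C(3) = 2*5 = 10
  C(3)*C(2) = 5*2 = 10
  C(4)*C(1) = 14*1 = 14
  C(5)*C(0) = 42*1 = 42
= 42 + 14 + 10 + 10 + 14 + 42
= 132


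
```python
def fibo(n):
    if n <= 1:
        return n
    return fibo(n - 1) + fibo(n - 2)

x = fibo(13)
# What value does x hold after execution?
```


fibo(13)
= fibo(12) + fibo(11)
= (fibo(11) + fibo(10)) + fibo(11)
Computing bottom-up: fibo(0)=0, fibo(1)=1, fibo(2)=1, fibo(3)=2, fibo(4)=3, fibo(5)=5, fibo(6)=8, fibo(7)=13, fibo(8)=21, fibo(9)=34, fibo(10)=55, fibo(11)=89, fibo(12)=144, fibo(13)=233
= 233


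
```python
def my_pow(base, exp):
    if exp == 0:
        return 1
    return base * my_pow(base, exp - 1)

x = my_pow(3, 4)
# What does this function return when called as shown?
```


my_pow(3, 4)
= 3 * my_pow(3, 3)
= 3 * 3 * my_pow(3, 2)
= 3 * 3 * 3 * my_pow(3, 1)
= 3 * 3 * 3 * 3 * my_pow(3, 0)
= 3 * 3 * 3 * 3 * 1
= 81


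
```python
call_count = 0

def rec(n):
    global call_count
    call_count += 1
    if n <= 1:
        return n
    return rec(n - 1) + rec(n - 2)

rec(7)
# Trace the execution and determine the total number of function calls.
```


rec(7) calls rec(6) and rec(5); each non-base call branches into two more.
Let C(k) = total number of calls made by rec(k), including the call to rec(k) itself.
Base cases: C(0) = 1, C(1) = 1
Recurrence: C(k) = 1 + C(k-1) + C(k-2)
  C(2) = 1 + C(1) + C(0) = 1 + 1 + 1 = 3
  C(3) = 1 + C(2) + C(1) = 1 + 3 + 1 = 5
  C(4) = 1 + C(3) + C(2) = 1 + 5 + 3 = 9
  C(5) = 1 + C(4) + C(3) = 1 + 9 + 5 = 15
  C(6) = 1 + C(5) + C(4) = 1 + 15 + 9 = 25
  C(7) = 1 + C(6) + C(5) = 1 + 25 + 15 = 41
Total calls = C(7) = 41


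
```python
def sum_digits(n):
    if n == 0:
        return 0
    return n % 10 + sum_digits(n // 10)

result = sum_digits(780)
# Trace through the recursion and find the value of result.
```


sum_digits(780)
= 0 + sum_digits(78)
= 0 + 8 + sum_digits(7)
= 0 + 8 + 7 + sum_digits(0)
= 0 + 8 + 7 + 0
= 15


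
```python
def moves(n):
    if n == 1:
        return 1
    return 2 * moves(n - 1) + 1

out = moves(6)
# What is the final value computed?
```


moves(6)
= 2 * moves(5) + 1
= 2 * (2 * moves(4) + 1) + 1
= 2 * (2 * (2 * moves(3) + 1) + 1) + 1
= 2 * (2 * (2 * (2 * moves(2) + 1) + 1) + 1) + 1
= 2 * (2 * (2 * (2 * (2 * moves(1) + 1) + 1) + 1) + 1) + 1
Now compute bottom-up:
moves(1) = 1
moves(2) = 2 * 1 + 1 = 3
moves(3) = 2 * 3 + 1 = 7
moves(4) = 2 * 7 + 1 = 15
moves(5) = 2 * 15 + 1 = 31
moves(6) = 2 * 31 + 1 = 63
= 63


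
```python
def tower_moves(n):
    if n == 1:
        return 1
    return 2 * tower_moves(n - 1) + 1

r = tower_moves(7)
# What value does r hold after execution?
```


tower_moves(7)
= 2 * tower_moves(6) + 1
= 2 * (2 * tower_moves(5) + 1) + 1
= 2 * (2 * (2 * tower_moves(4) + 1) + 1) + 1
= 2 * (2 * (2 * (2 * tower_moves(3) + 1) + 1) + 1) + 1
= 2 * (2 * (2 * (2 * (2 * tower_moves(2) + 1) + 1) + 1) + 1) + 1
= 2 * (2 * (2 * (2 * (2 * (2 * tower_moves(1) + 1) + 1) + 1) + 1) + 1) + 1
Now compute bottom-up:
tower_moves(1) = 1
tower_moves(2) = 2 * 1 + 1 = 3
tower_moves(3) = 2 * 3 + 1 = 7
tower_moves(4) = 2 * 7 + 1 = 15
tower_moves(5) = 2 * 15 + 1 = 31
tower_moves(6) = 2 * 31 + 1 = 63
tower_moves(7) = 2 * 63 + 1 = 127
= 127


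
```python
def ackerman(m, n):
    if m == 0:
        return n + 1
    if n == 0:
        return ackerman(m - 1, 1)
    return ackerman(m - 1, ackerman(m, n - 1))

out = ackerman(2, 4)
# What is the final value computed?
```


ackerman(2, 4)
= ackerman(1, ackerman(2, 3))
First compute ackerman(2, 3) = 9
= ackerman(1, 9)
= 11


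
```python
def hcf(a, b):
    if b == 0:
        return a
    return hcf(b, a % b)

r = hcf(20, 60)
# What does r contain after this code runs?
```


hcf(20, 60)
= hcf(60, 20 % 60) = hcf(60, 20)
= hcf(20, 60 % 20) = hcf(20, 0)
b == 0, return a = 20


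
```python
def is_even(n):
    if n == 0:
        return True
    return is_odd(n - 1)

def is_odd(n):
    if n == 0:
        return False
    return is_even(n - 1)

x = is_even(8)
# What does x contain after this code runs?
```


is_even(8)
= is_odd(7)
= is_even(6)
= is_odd(5)
= is_even(4)
= is_odd(3)
= is_even(2)
= is_odd(1)
= is_even(0)
n == 0: return True
= True


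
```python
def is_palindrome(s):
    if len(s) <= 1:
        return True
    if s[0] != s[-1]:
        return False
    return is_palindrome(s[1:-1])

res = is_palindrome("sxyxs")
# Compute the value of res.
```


is_palindrome("sxyxs")
"sxyxs": s[0]='s' == s[-1]='s' -> is_palindrome("xyx")
"xyx": s[0]='x' == s[-1]='x' -> is_palindrome("y")
"y": len <= 1 -> True
= True


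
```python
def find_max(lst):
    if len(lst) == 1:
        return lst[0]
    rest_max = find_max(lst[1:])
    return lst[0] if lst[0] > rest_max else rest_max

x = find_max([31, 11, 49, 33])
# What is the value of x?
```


find_max([31, 11, 49, 33])
= compare 31 with find_max([11, 49, 33])
= compare 11 with find_max([49, 33])
= compare 49 with find_max([33])
Base: find_max([33]) = 33
compare 49 with 33: max = 49
compare 11 with 49: max = 49
compare 31 with 49: max = 49
= 49


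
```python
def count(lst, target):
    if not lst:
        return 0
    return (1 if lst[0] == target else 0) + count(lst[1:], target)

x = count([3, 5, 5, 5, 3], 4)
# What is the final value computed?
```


count([3, 5, 5, 5, 3], 4)
lst[0]=3 != 4: 0 + count([5, 5, 5, 3], 4)
lst[0]=5 != 4: 0 + count([5, 5, 3], 4)
lst[0]=5 != 4: 0 + count([5, 3], 4)
lst[0]=5 != 4: 0 + count([3], 4)
lst[0]=3 != 4: 0 + count([], 4)
= 0


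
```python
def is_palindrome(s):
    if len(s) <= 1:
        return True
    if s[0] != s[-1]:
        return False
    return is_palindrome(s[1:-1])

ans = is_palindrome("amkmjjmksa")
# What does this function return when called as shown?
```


is_palindrome("amkmjjmksa")
"amkmjjmksa": s[0]='a' == s[-1]='a' -> is_palindrome("mkmjjmks")
"mkmjjmks": s[0]='m' != s[-1]='s' -> False
= False


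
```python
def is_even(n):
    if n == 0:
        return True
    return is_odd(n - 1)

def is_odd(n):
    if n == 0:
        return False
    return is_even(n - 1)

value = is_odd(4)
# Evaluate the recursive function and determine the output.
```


is_odd(4)
= is_even(3)
= is_odd(2)
= is_even(1)
= is_odd(0)
n == 0: return False
= False


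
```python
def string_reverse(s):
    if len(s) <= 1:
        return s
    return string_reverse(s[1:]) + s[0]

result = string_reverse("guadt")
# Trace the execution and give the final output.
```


string_reverse("guadt")
= string_reverse("uadt") + "g"
= string_reverse("adt") + "u" + "g"
= string_reverse("dt") + "a" + "u" + "g"
= string_reverse("t") + "d" + "a" + "u" + "g"
= "t" + "d" + "a" + "u" + "g"
= "tdaug"


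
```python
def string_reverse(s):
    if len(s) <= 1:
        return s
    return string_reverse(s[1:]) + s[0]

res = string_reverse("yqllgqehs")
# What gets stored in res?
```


string_reverse("yqllgqehs")
= string_reverse("qllgqehs") + "y"
= string_reverse("llgqehs") + "q" + "y"
= string_reverse("lgqehs") + "l" + "q" + "y"
= string_reverse("gqehs") + "l" + "l" + "q" + "y"
= string_reverse("qehs") + "g" + "l" + "l" + "q" + "y"
= string_reverse("ehs") + "q" + "g" + "l" + "l" + "q" + "y"
= string_reverse("hs") + "e" + "q" + "g" + "l" + "l" + "q" + "y"
= string_reverse("s") + "h" + "e" + "q" + "g" + "l" + "l" + "q" + "y"
= "s" + "h" + "e" + "q" + "g" + "l" + "l" + "q" + "y"
= "sheqgllqy"


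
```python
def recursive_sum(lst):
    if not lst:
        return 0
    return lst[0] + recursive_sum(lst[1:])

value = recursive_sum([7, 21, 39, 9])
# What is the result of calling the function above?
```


recursive_sum([7, 21, 39, 9])
= 7 + recursive_sum([21, 39, 9])
= 7 + 21 + recursive_sum([39, 9])
= 7 + 21 + 39 + recursive_sum([9])
= 7 + 21 + 39 + 9 + recursive_sum([])
= 7 + 21 + 39 + 9 + 0
= 76


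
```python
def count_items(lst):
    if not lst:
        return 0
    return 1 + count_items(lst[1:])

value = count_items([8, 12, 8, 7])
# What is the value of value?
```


count_items([8, 12, 8, 7])
= 1 + count_items([12, 8, 7])
= 1 + 1 + count_items([8, 7])
= 1 + 1 + 1 + count_items([7])
= 1 + 1 + 1 + 1 + count_items([])
= 1 + 1 + 1 + 1 + 0
= 4


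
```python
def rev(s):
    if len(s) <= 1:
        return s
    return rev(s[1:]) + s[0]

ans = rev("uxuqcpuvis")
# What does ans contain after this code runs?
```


rev("uxuqcpuvis")
= rev("xuqcpuvis") + "u"
= rev("uqcpuvis") + "x" + "u"
= rev("qcpuvis") + "u" + "x" + "u"
= rev("cpuvis") + "q" + "u" + "x" + "u"
= rev("puvis") + "c" + "q" + "u" + "x" + "u"
= rev("uvis") + "p" + "c" + "q" + "u" + "x" + "u"
= rev("vis") + "u" + "p" + "c" + "q" + "u" + "x" + "u"
= rev("is") + "v" + "u" + "p" + "c" + "q" + "u" + "x" + "u"
= rev("s") + "i" + "v" + "u" + "p" + "c" + "q" + "u" + "x" + "u"
= "s" + "i" + "v" + "u" + "p" + "c" + "q" + "u" + "x" + "u"
= "sivupcquxu"


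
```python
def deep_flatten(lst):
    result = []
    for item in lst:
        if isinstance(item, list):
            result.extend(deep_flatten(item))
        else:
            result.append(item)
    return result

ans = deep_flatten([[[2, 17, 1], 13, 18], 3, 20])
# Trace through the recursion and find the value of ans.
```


deep_flatten([[[2, 17, 1], 13, 18], 3, 20])
Processing each element:
  [[2, 17, 1], 13, 18] is a list -> deep_flatten recursively -> [2, 17, 1, 13, 18]
  3 is not a list -> append 3
  20 is not a list -> append 20
= [2, 17, 1, 13, 18, 3, 20]


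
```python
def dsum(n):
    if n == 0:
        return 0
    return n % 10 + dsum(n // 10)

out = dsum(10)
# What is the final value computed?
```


dsum(10)
= 0 + dsum(1)
= 0 + 1 + dsum(0)
= 0 + 1 + 0
= 1


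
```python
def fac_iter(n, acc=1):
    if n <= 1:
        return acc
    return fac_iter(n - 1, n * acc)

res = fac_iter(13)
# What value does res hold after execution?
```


fac_iter(13, 1)
= fac_iter(12, 13 * 1) = fac_iter(12, 13)
= fac_iter(11, 12 * 13) = fac_iter(11, 156)
= fac_iter(10, 11 * 156) = fac_iter(10, 1716)
= fac_iter(9, 10 * 1716) = fac_iter(9, 17160)
= fac_iter(8, 9 * 17160) = fac_iter(8, 154440)
= fac_iter(7, 8 * 154440) = fac_iter(7, 1235520)
= fac_iter(6, 7 * 1235520) = fac_iter(6, 8648640)
= fac_iter(5, 6 * 8648640) = fac_iter(5, 51891840)
= fac_iter(4, 5 * 51891840) = fac_iter(4, 259459200)
= fac_iter(3, 4 * 259459200) = fac_iter(3, 1037836800)
= fac_iter(2, 3 * 1037836800) = fac_iter(2, 3113510400)
= fac_iter(1, 2 * 3113510400) = fac_iter(1, 6227020800)
n <= 1, return acc = 6227020800


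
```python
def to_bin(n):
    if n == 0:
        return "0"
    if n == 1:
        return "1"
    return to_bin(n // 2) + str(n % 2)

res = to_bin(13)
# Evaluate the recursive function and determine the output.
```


to_bin(13)
= to_bin(6) + "1"
= to_bin(3) + "0" + "1"
= to_bin(1) + "1" + "0" + "1"
= "1" + "1" + "0" + "1"
= "1101"


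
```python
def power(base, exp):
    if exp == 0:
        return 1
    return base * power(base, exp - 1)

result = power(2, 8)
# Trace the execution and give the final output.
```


power(2, 8)
= 2 * power(2, 7)
= 2 * 2 * power(2, 6)
= 2 * 2 * 2 * power(2, 5)
= 2 * 2 * 2 * 2 * power(2, 4)
= 2 * 2 * 2 * 2 * 2 * power(2, 3)
= 2 * 2 * 2 * 2 * 2 * 2 * power(2, 2)
= 2 * 2 * 2 * 2 * 2 * 2 * 2 * power(2, 1)
= 2 * 2 * 2 * 2 * 2 * 2 * 2 * 2 * power(2, 0)
= 2 * 2 * 2 * 2 * 2 * 2 * 2 * 2 * 1
= 256


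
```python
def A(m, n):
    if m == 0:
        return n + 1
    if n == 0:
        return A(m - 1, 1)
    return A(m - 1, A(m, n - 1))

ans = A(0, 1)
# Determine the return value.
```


A(0, 1)
m == 0: return 1 + 1 = 2
= 2


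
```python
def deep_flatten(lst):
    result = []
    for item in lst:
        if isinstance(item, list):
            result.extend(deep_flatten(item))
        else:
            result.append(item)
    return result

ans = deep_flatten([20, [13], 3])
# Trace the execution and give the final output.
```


deep_flatten([20, [13], 3])
Processing each element:
  20 is not a list -> append 20
  [13] is a list -> deep_flatten recursively -> [13]
  3 is not a list -> append 3
= [20, 13, 3]


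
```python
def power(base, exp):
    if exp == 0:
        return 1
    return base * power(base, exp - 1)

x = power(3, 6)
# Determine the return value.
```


power(3, 6)
= 3 * power(3, 5)
= 3 * 3 * power(3, 4)
= 3 * 3 * 3 * power(3, 3)
= 3 * 3 * 3 * 3 * power(3, 2)
= 3 * 3 * 3 * 3 * 3 * power(3, 1)
= 3 * 3 * 3 * 3 * 3 * 3 * power(3, 0)
= 3 * 3 * 3 * 3 * 3 * 3 * 1
= 729


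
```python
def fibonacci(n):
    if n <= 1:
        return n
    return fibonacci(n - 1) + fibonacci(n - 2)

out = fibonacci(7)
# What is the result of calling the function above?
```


fibonacci(7)
= fibonacci(6) + fibonacci(5)
= (fibonacci(5) + fibonacci(4)) + fibonacci(5)
Computing bottom-up: fibonacci(0)=0, fibonacci(1)=1, fibonacci(2)=1, fibonacci(3)=2, fibonacci(4)=3, fibonacci(5)=5, fibonacci(6)=8, fibonacci(7)=13
= 13


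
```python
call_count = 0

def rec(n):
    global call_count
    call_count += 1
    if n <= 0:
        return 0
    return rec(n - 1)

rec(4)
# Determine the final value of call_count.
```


rec(4) calls rec(3) calls ... calls rec(0)
Total calls: 4 + 1 (for base case) = 5


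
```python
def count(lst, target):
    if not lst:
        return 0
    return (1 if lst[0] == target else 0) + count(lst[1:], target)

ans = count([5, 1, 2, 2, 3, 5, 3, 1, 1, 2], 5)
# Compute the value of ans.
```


count([5, 1, 2, 2, 3, 5, 3, 1, 1, 2], 5)
lst[0]=5 == 5: 1 + count([1, 2, 2, 3, 5, 3, 1, 1, 2], 5)
lst[0]=1 != 5: 0 + count([2, 2, 3, 5, 3, 1, 1, 2], 5)
lst[0]=2 != 5: 0 + count([2, 3, 5, 3, 1, 1, 2], 5)
lst[0]=2 != 5: 0 + count([3, 5, 3, 1, 1, 2], 5)
lst[0]=3 != 5: 0 + count([5, 3, 1, 1, 2], 5)
lst[0]=5 == 5: 1 + count([3, 1, 1, 2], 5)
lst[0]=3 != 5: 0 + count([1, 1, 2], 5)
lst[0]=1 != 5: 0 + count([1, 2], 5)
lst[0]=1 != 5: 0 + count([2], 5)
lst[0]=2 != 5: 0 + count([], 5)
= 2


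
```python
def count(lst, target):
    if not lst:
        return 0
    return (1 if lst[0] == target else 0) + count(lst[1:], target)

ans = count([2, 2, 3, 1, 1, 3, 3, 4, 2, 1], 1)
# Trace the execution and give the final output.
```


count([2, 2, 3, 1, 1, 3, 3, 4, 2, 1], 1)
lst[0]=2 != 1: 0 + count([2, 3, 1, 1, 3, 3, 4, 2, 1], 1)
lst[0]=2 != 1: 0 + count([3, 1, 1, 3, 3, 4, 2, 1], 1)
lst[0]=3 != 1: 0 + count([1, 1, 3, 3, 4, 2, 1], 1)
lst[0]=1 == 1: 1 + count([1, 3, 3, 4, 2, 1], 1)
lst[0]=1 == 1: 1 + count([3, 3, 4, 2, 1], 1)
lst[0]=3 != 1: 0 + count([3, 4, 2, 1], 1)
lst[0]=3 != 1: 0 + count([4, 2, 1], 1)
lst[0]=4 != 1: 0 + count([2, 1], 1)
lst[0]=2 != 1: 0 + count([1], 1)
lst[0]=1 == 1: 1 + count([], 1)
= 3


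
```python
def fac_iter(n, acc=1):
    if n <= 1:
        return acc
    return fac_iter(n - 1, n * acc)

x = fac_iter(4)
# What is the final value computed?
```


fac_iter(4, 1)
= fac_iter(3, 4 * 1) = fac_iter(3, 4)
= fac_iter(2, 3 * 4) = fac_iter(2, 12)
= fac_iter(1, 2 * 12) = fac_iter(1, 24)
n <= 1, return acc = 24


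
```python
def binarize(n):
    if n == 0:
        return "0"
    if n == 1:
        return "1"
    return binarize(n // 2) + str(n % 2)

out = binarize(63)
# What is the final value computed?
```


binarize(63)
= binarize(31) + "1"
= binarize(15) + "1" + "1"
= binarize(7) + "1" + "1" + "1"
= binarize(3) + "1" + "1" + "1" + "1"
= binarize(1) + "1" + "1" + "1" + "1" + "1"
= "1" + "1" + "1" + "1" + "1" + "1"
= "111111"


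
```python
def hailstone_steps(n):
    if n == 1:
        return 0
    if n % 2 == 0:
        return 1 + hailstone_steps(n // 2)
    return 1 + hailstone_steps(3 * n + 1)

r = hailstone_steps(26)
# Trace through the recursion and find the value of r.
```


hailstone_steps(26)
26 is even -> hailstone_steps(13)
13 is odd -> 3*13+1 = 40 -> hailstone_steps(40)
40 is even -> hailstone_steps(20)
20 is even -> hailstone_steps(10)
10 is even -> hailstone_steps(5)
5 is odd -> 3*5+1 = 16 -> hailstone_steps(16)
16 is even -> hailstone_steps(8)
8 is even -> hailstone_steps(4)
4 is even -> hailstone_steps(2)
2 is even -> hailstone_steps(1)
Reached 1 after 10 steps
= 10


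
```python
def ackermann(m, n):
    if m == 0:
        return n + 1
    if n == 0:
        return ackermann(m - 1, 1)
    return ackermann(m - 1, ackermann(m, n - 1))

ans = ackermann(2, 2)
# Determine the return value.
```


ackermann(2, 2)
= ackermann(1, ackermann(2, 1))
First compute ackermann(2, 1) = 5
= ackermann(1, 5)
= 7


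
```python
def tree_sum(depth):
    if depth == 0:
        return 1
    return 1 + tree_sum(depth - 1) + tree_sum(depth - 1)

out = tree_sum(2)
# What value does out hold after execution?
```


tree_sum(2)
= 1 + tree_sum(1) + tree_sum(1)
= 1 + 2 * tree_sum(1)
tree_sum(k) = 2^(k+1) - 1
tree_sum(0) = 1
tree_sum(1) = 3
tree_sum(2) = 7
tree_sum(2) = 2^3 - 1 = 7


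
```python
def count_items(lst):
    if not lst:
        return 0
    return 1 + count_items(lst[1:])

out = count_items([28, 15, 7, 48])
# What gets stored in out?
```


count_items([28, 15, 7, 48])
= 1 + count_items([15, 7, 48])
= 1 + 1 + count_items([7, 48])
= 1 + 1 + 1 + count_items([48])
= 1 + 1 + 1 + 1 + count_items([])
= 1 + 1 + 1 + 1 + 0
= 4


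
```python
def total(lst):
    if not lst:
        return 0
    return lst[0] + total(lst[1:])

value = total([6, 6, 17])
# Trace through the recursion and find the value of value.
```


total([6, 6, 17])
= 6 + total([6, 17])
= 6 + 6 + total([17])
= 6 + 6 + 17 + total([])
= 6 + 6 + 17 + 0
= 29


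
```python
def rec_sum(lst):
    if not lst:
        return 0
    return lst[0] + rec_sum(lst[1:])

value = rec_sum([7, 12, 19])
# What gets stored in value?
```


rec_sum([7, 12, 19])
= 7 + rec_sum([12, 19])
= 7 + 12 + rec_sum([19])
= 7 + 12 + 19 + rec_sum([])
= 7 + 12 + 19 + 0
= 38


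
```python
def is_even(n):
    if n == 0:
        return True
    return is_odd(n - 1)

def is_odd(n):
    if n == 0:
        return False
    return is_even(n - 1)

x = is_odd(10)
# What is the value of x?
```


is_odd(10)
= is_even(9)
= is_odd(8)
= is_even(7)
= is_odd(6)
= is_even(5)
= is_odd(4)
= is_even(3)
= is_odd(2)
= is_even(1)
= is_odd(0)
n == 0: return False
= False


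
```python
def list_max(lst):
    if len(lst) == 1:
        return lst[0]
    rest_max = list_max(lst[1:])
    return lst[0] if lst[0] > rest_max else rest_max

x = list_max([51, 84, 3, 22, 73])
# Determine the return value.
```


list_max([51, 84, 3, 22, 73])
= compare 51 with list_max([84, 3, 22, 73])
= compare 84 with list_max([3, 22, 73])
= compare 3 with list_max([22, 73])
= compare 22 with list_max([73])
Base: list_max([73]) = 73
compare 22 with 73: max = 73
compare 3 with 73: max = 73
compare 84 with 73: max = 84
compare 51 with 84: max = 84
= 84


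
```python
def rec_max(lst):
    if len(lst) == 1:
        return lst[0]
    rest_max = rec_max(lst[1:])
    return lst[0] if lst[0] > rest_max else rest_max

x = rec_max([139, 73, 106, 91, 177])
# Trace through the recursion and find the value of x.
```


rec_max([139, 73, 106, 91, 177])
= compare 139 with rec_max([73, 106, 91, 177])
= compare 73 with rec_max([106, 91, 177])
= compare 106 with rec_max([91, 177])
= compare 91 with rec_max([177])
Base: rec_max([177]) = 177
compare 91 with 177: max = 177
compare 106 with 177: max = 177
compare 73 with 177: max = 177
compare 139 with 177: max = 177
= 177


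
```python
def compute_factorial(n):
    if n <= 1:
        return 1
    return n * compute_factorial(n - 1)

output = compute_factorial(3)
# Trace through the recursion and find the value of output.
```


compute_factorial(3)
= 3 * compute_factorial(2)
= 3 * 2 * compute_factorial(1)
= 3 * 2 * 1
= 6


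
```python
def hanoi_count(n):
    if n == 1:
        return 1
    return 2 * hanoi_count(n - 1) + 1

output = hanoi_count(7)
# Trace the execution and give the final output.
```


hanoi_count(7)
= 2 * hanoi_count(6) + 1
= 2 * (2 * hanoi_count(5) + 1) + 1
= 2 * (2 * (2 * hanoi_count(4) + 1) + 1) + 1
= 2 * (2 * (2 * (2 * hanoi_count(3) + 1) + 1) + 1) + 1
= 2 * (2 * (2 * (2 * (2 * hanoi_count(2) + 1) + 1) + 1) + 1) + 1
= 2 * (2 * (2 * (2 * (2 * (2 * hanoi_count(1) + 1) + 1) + 1) + 1) + 1) + 1
Now compute bottom-up:
hanoi_count(1) = 1
hanoi_count(2) = 2 * 1 + 1 = 3
hanoi_count(3) = 2 * 3 + 1 = 7
hanoi_count(4) = 2 * 7 + 1 = 15
hanoi_count(5) = 2 * 15 + 1 = 31
hanoi_count(6) = 2 * 31 + 1 = 63
hanoi_count(7) = 2 * 63 + 1 = 127
= 127


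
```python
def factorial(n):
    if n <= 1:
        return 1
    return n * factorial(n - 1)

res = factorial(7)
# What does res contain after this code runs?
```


factorial(7)
= 7 * factorial(6)
= 7 * 6 * factorial(5)
= 7 * 6 * 5 * factorial(4)
= 7 * 6 * 5 * 4 * factorial(3)
= 7 * 6 * 5 * 4 * 3 * factorial(2)
= 7 * 6 * 5 * 4 * 3 * 2 * factorial(1)
= 7 * 6 * 5 * 4 * 3 * 2 * 1
= 5040


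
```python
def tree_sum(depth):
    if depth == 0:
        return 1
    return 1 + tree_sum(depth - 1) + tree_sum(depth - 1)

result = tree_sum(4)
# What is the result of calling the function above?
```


tree_sum(4)
= 1 + tree_sum(3) + tree_sum(3)
= 1 + 2 * tree_sum(3)
tree_sum(k) = 2^(k+1) - 1
tree_sum(0) = 1
tree_sum(1) = 3
tree_sum(2) = 7
tree_sum(3) = 15
tree_sum(4) = 31
tree_sum(4) = 2^5 - 1 = 31


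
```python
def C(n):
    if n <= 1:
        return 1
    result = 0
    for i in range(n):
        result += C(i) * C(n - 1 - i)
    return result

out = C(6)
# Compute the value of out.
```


C(6)
= sum of C(i) * C(6-1-i) for i in 0..5
First compute sub-values bottom-up:
  C(0) = 1, C(1) = 1
  C(2) = 1*1 + 1*1 = 2
  C(3) = 1*2 + 1*1 + 2*1 = 5
  C(4) = 1*5 + 1*2 + 2*1 + 5*1 = 14
  C(5) = 1*14 + 1*5 + 2*2 + 5*1 + 14*1 = 42
Now C(6):
  C(0)*C(5) = 1*42 = 42
  C(1)*C(4) = 1*14 = 14
  C(2)*C(3) = 2*5 = 10
  C(3)*C(2) = 5*2 = 10
  C(4)*C(1) = 14*1 = 14
  C(5)*C(0) = 42*1 = 42
= 42 + 14 + 10 + 10 + 14 + 42
= 132


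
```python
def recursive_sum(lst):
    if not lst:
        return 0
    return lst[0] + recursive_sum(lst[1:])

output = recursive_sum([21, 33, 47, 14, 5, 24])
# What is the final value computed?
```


recursive_sum([21, 33, 47, 14, 5, 24])
= 21 + recursive_sum([33, 47, 14, 5, 24])
= 21 + 33 + recursive_sum([47, 14, 5, 24])
= 21 + 33 + 47 + recursive_sum([14, 5, 24])
= 21 + 33 + 47 + 14 + recursive_sum([5, 24])
= 21 + 33 + 47 + 14 + 5 + recursive_sum([24])
= 21 + 33 + 47 + 14 + 5 + 24 + recursive_sum([])
= 21 + 33 + 47 + 14 + 5 + 24 + 0
= 144


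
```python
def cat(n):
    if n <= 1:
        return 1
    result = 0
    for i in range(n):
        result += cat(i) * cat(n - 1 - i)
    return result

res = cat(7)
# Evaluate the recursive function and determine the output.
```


cat(7)
= sum of cat(i) * cat(7-1-i) for i in 0..6
First compute sub-values bottom-up:
  cat(0) = 1, cat(1) = 1
  cat(2) = 1*1 + 1*1 = 2
  cat(3) = 1*2 + 1*1 + 2*1 = 5
  cat(4) = 1*5 + 1*2 + 2*1 + 5*1 = 14
  cat(5) = 1*14 + 1*5 + 2*2 + 5*1 + 14*1 = 42
  cat(6) = 1*42 + 1*14 + 2*5 + 5*2 + 14*1 + 42*1 = 132
Now cat(7):
  cat(0)*cat(6) = 1*132 = 132
  cat(1)*cat(5) = 1*42 = 42
  cat(2)*cat(4) = 2*14 = 28
  cat(3)*cat(3) = 5*5 = 25
  cat(4)*cat(2) = 14*2 = 28
  cat(5)*cat(1) = 42*1 = 42
  cat(6)*cat(0) = 132*1 = 132
= 132 + 42 + 28 + 25 + 28 + 42 + 132
= 429


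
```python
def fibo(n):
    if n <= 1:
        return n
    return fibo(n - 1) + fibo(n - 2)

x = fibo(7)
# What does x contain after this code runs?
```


fibo(7)
= fibo(6) + fibo(5)
= (fibo(5) + fibo(4)) + fibo(5)
Computing bottom-up: fibo(0)=0, fibo(1)=1, fibo(2)=1, fibo(3)=2, fibo(4)=3, fibo(5)=5, fibo(6)=8, fibo(7)=13
= 13


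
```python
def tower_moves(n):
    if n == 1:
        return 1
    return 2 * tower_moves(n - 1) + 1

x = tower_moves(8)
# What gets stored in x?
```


tower_moves(8)
= 2 * tower_moves(7) + 1
= 2 * (2 * tower_moves(6) + 1) + 1
= 2 * (2 * (2 * tower_moves(5) + 1) + 1) + 1
= 2 * (2 * (2 * (2 * tower_moves(4) + 1) + 1) + 1) + 1
= 2 * (2 * (2 * (2 * (2 * tower_moves(3) + 1) + 1) + 1) + 1) + 1
= 2 * (2 * (2 * (2 * (2 * (2 * tower_moves(2) + 1) + 1) + 1) + 1) + 1) + 1
= 2 * (2 * (2 * (2 * (2 * (2 * (2 * tower_moves(1) + 1) + 1) + 1) + 1) + 1) + 1) + 1
Now compute bottom-up:
tower_moves(1) = 1
tower_moves(2) = 2 * 1 + 1 = 3
tower_moves(3) = 2 * 3 + 1 = 7
tower_moves(4) = 2 * 7 + 1 = 15
tower_moves(5) = 2 * 15 + 1 = 31
tower_moves(6) = 2 * 31 + 1 = 63
tower_moves(7) = 2 * 63 + 1 = 127
tower_moves(8) = 2 * 127 + 1 = 255
= 255


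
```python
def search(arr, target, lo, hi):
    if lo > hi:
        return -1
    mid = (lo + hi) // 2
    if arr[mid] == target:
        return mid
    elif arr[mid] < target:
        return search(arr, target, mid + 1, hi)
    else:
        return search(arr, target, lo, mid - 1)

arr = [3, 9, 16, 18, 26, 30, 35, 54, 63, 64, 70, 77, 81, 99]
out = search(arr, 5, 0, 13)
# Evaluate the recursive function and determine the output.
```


search(arr, 5, 0, 13)
lo=0, hi=13, mid=6, arr[mid]=35
35 > 5, search left half
lo=0, hi=5, mid=2, arr[mid]=16
16 > 5, search left half
lo=0, hi=1, mid=0, arr[mid]=3
3 < 5, search right half
lo=1, hi=1, mid=1, arr[mid]=9
9 > 5, search left half
lo > hi, target not found, return -1
= -1


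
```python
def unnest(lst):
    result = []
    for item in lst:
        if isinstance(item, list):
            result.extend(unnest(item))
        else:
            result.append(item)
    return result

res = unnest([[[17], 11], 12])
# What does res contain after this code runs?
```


unnest([[[17], 11], 12])
Processing each element:
  [[17], 11] is a list -> unnest recursively -> [17, 11]
  12 is not a list -> append 12
= [17, 11, 12]


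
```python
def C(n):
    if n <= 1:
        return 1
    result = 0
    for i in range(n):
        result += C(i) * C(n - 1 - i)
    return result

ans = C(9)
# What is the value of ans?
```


C(9)
= sum of C(i) * C(9-1-i) for i in 0..8
First compute sub-values bottom-up:
  C(0) = 1, C(1) = 1
  C(2) = 1*1 + 1*1 = 2
  C(3) = 1*2 + 1*1 + 2*1 = 5
  C(4) = 1*5 + 1*2 + 2*1 + 5*1 = 14
  C(5) = 1*14 + 1*5 + 2*2 + 5*1 + 14*1 = 42
  C(6) = 1*42 + 1*14 + 2*5 + 5*2 + 14*1 + 42*1 = 132
  C(7) = 1*132 + 1*42 + 2*14 + 5*5 + 14*2 + 42*1 + 132*1 = 429
  C(8) = 1*429 + 1*132 + 2*42 + 5*14 + 14*5 + 42*2 + 132*1 + 429*1 = 1430
Now C(9):
  C(0)*C(8) = 1*1430 = 1430
  C(1)*C(7) = 1*429 = 429
  C(2)*C(6) = 2*132 = 264
  C(3)*C(5) = 5*42 = 210
  C(4)*C(4) = 14*14 = 196
  C(5)*C(3) = 42*5 = 210
  C(6)*C(2) = 132*2 = 264
  C(7)*C(1) = 429*1 = 429
  C(8)*C(0) = 1430*1 = 1430
= 1430 + 429 + 264 + 210 + 196 + 210 + 264 + 429 + 1430
= 4862
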